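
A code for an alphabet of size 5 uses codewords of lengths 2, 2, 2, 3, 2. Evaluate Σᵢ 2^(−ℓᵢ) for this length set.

1.125

With common denominator 2^3 = 8: Σ 2^(−ℓᵢ) = 2/8 + 2/8 + 2/8 + 1/8 + 2/8 = 9/8 = 1.125.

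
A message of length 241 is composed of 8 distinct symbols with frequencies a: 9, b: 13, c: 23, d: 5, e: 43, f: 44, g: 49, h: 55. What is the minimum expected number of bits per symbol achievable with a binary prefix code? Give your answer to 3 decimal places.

2.739 bits/symbol

Probabilities are the counts divided by 241.
Repeatedly combine the two least-probable nodes; the expected code length is the sum of the merged weights.
merge 5/241 + 9/241 → 14/241
merge 13/241 + 14/241 → 27/241
merge 23/241 + 27/241 → 50/241
merge 43/241 + 44/241 → 87/241
merge 49/241 + 50/241 → 99/241
merge 55/241 + 87/241 → 142/241
merge 99/241 + 142/241 → 1
L = 14/241 + 27/241 + 50/241 + 87/241 + 99/241 + 142/241 + 1 = 660/241 ≈ 2.739 bits/symbol.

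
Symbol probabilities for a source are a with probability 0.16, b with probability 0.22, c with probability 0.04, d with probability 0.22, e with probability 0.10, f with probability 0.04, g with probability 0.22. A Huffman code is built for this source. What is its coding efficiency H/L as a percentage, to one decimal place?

Entropy H = −Σ p log₂ p ≈ 2.5684 bits.
Huffman merges: 1/25+1/25→2/25; 2/25+1/10→9/50; 4/25+9/50→17/50; 11/50+11/50→11/25; 11/50+17/50→14/25; 11/25+14/25→1. L = 13/5 ≈ 2.6000.
Efficiency = H/L = 2.5684/2.6000 = 98.8%.

98.8%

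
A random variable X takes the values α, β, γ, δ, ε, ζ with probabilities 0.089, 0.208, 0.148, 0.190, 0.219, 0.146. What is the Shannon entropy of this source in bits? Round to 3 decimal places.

2.530 bits

H = −Σ pᵢ log₂ pᵢ.
−0.089·log₂(0.089) = 0.3106
−0.208·log₂(0.208) = 0.4712
−0.148·log₂(0.148) = 0.4079
−0.190·log₂(0.190) = 0.4552
−0.219·log₂(0.219) = 0.4798
−0.146·log₂(0.146) = 0.4053
Sum ≈ 2.5301 → 2.530 bits.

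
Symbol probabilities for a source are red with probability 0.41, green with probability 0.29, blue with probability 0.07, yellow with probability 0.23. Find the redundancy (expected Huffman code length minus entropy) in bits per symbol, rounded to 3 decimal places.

Entropy H = −Σ p log₂ p ≈ 1.8015 bits.
Huffman merges: 7/100+23/100→3/10; 29/100+3/10→59/100; 41/100+59/100→1. L = 189/100 ≈ 1.8900.
L − H = 1.8900 − 1.8015 = 0.088 bits.

0.088 bits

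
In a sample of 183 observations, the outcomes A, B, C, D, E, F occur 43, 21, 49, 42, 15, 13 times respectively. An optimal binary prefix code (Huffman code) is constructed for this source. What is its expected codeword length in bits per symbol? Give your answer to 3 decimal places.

2.421 bits/symbol

Probabilities are the counts divided by 183.
Repeatedly combine the two least-probable nodes; the expected code length is the sum of the merged weights.
merge 13/183 + 5/61 → 28/183
merge 7/61 + 28/183 → 49/183
merge 14/61 + 43/183 → 85/183
merge 49/183 + 49/183 → 98/183
merge 85/183 + 98/183 → 1
L = 28/183 + 49/183 + 85/183 + 98/183 + 1 = 443/183 ≈ 2.421 bits/symbol.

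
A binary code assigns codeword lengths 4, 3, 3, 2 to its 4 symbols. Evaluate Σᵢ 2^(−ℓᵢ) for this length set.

0.5625

With common denominator 2^4 = 16: Σ 2^(−ℓᵢ) = 1/16 + 2/16 + 2/16 + 4/16 = 9/16 = 0.5625.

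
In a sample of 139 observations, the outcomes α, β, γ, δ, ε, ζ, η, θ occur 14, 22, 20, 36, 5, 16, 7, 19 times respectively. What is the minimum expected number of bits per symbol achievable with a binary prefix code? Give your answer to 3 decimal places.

2.827 bits/symbol

Probabilities are the counts divided by 139.
Repeatedly combine the two least-probable nodes; the expected code length is the sum of the merged weights.
merge 5/139 + 7/139 → 12/139
merge 12/139 + 14/139 → 26/139
merge 16/139 + 19/139 → 35/139
merge 20/139 + 22/139 → 42/139
merge 26/139 + 35/139 → 61/139
merge 36/139 + 42/139 → 78/139
merge 61/139 + 78/139 → 1
L = 12/139 + 26/139 + 35/139 + 42/139 + 61/139 + 78/139 + 1 = 393/139 ≈ 2.827 bits/symbol.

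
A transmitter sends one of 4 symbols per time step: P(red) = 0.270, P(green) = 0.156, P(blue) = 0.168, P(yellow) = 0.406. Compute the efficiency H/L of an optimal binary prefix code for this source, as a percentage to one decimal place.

98.5%

Entropy H = −Σ p log₂ p ≈ 1.8885 bits.
Huffman merges: 39/250+21/125→81/250; 27/100+81/250→297/500; 203/500+297/500→1. L = 959/500 ≈ 1.9180.
Efficiency = H/L = 1.8885/1.9180 = 98.5%.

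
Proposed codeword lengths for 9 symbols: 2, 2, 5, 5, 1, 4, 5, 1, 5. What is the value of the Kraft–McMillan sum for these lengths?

With common denominator 2^5 = 32: Σ 2^(−ℓᵢ) = 8/32 + 8/32 + 1/32 + 1/32 + 16/32 + 2/32 + 1/32 + 16/32 + 1/32 = 54/32 = 1.6875.

1.6875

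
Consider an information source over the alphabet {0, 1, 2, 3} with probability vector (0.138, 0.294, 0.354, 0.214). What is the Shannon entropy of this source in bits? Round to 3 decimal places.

H = −Σ pᵢ log₂ pᵢ.
−0.138·log₂(0.138) = 0.3943
−0.294·log₂(0.294) = 0.5192
−0.354·log₂(0.354) = 0.5304
−0.214·log₂(0.214) = 0.4760
Sum ≈ 1.9199 → 1.920 bits.

1.920 bits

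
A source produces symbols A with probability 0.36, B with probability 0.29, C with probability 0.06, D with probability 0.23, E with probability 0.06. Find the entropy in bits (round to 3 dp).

2.023 bits

H = −Σ pᵢ log₂ pᵢ.
−0.36·log₂(0.36) = 0.5306
−0.29·log₂(0.29) = 0.5179
−0.06·log₂(0.06) = 0.2435
−0.23·log₂(0.23) = 0.4877
−0.06·log₂(0.06) = 0.2435
Sum ≈ 2.0233 → 2.023 bits.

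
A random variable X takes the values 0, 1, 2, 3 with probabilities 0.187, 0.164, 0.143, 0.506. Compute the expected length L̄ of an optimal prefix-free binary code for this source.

1.801 bits/symbol

Repeatedly combine the two least-probable nodes; the expected code length is the sum of the merged weights.
merge 143/1000 + 41/250 → 307/1000
merge 187/1000 + 307/1000 → 247/500
merge 247/500 + 253/500 → 1
L = 307/1000 + 247/500 + 1 = 1801/1000 = 1.801 bits/symbol.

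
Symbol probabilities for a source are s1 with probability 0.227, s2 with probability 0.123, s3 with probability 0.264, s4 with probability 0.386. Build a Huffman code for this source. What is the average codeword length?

Repeatedly combine the two least-probable nodes; the expected code length is the sum of the merged weights.
merge 123/1000 + 227/1000 → 7/20
merge 33/125 + 7/20 → 307/500
merge 193/500 + 307/500 → 1
L = 7/20 + 307/500 + 1 = 491/250 = 1.964 bits/symbol.

1.964 bits/symbol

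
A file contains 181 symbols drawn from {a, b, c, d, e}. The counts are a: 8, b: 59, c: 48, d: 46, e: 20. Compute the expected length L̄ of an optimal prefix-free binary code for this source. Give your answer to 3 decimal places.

2.155 bits/symbol

Probabilities are the counts divided by 181.
Repeatedly combine the two least-probable nodes; the expected code length is the sum of the merged weights.
merge 8/181 + 20/181 → 28/181
merge 28/181 + 46/181 → 74/181
merge 48/181 + 59/181 → 107/181
merge 74/181 + 107/181 → 1
L = 28/181 + 74/181 + 107/181 + 1 = 390/181 ≈ 2.155 bits/symbol.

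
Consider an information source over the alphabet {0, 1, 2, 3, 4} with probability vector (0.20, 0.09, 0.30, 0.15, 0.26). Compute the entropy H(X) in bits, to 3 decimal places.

H = −Σ pᵢ log₂ pᵢ.
−0.20·log₂(0.20) = 0.4644
−0.09·log₂(0.09) = 0.3127
−0.30·log₂(0.30) = 0.5211
−0.15·log₂(0.15) = 0.4105
−0.26·log₂(0.26) = 0.5053
Sum ≈ 2.2140 → 2.214 bits.

2.214 bits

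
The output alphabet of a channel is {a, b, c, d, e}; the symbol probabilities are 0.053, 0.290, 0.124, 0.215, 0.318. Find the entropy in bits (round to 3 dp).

2.118 bits

H = −Σ pᵢ log₂ pᵢ.
−0.053·log₂(0.053) = 0.2246
−0.290·log₂(0.290) = 0.5179
−0.124·log₂(0.124) = 0.3734
−0.215·log₂(0.215) = 0.4768
−0.318·log₂(0.318) = 0.5256
Sum ≈ 2.1184 → 2.118 bits.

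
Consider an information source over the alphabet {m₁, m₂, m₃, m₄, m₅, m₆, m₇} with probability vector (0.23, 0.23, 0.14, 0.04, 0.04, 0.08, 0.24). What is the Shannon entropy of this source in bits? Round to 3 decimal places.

2.530 bits

H = −Σ pᵢ log₂ pᵢ.
−0.23·log₂(0.23) = 0.4877
−0.23·log₂(0.23) = 0.4877
−0.14·log₂(0.14) = 0.3971
−0.04·log₂(0.04) = 0.1858
−0.04·log₂(0.04) = 0.1858
−0.08·log₂(0.08) = 0.2915
−0.24·log₂(0.24) = 0.4941
Sum ≈ 2.5296 → 2.530 bits.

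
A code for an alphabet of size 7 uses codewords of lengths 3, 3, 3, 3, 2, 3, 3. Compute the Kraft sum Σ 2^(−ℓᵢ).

With common denominator 2^3 = 8: Σ 2^(−ℓᵢ) = 1/8 + 1/8 + 1/8 + 1/8 + 2/8 + 1/8 + 1/8 = 8/8 = 1.

1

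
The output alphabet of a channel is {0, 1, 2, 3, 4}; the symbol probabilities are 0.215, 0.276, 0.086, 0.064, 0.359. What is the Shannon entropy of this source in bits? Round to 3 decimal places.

H = −Σ pᵢ log₂ pᵢ.
−0.215·log₂(0.215) = 0.4768
−0.276·log₂(0.276) = 0.5126
−0.086·log₂(0.086) = 0.3044
−0.064·log₂(0.064) = 0.2538
−0.359·log₂(0.359) = 0.5306
Sum ≈ 2.0782 → 2.078 bits.

2.078 bits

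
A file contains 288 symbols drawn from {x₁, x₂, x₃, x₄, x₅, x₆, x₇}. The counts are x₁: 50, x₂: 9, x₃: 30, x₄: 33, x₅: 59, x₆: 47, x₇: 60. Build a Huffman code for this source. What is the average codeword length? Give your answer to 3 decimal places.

2.722 bits/symbol

Probabilities are the counts divided by 288.
Repeatedly combine the two least-probable nodes; the expected code length is the sum of the merged weights.
merge 1/32 + 5/48 → 13/96
merge 11/96 + 13/96 → 1/4
merge 47/288 + 25/144 → 97/288
merge 59/288 + 5/24 → 119/288
merge 1/4 + 97/288 → 169/288
merge 119/288 + 169/288 → 1
L = 13/96 + 1/4 + 97/288 + 119/288 + 169/288 + 1 = 49/18 ≈ 2.722 bits/symbol.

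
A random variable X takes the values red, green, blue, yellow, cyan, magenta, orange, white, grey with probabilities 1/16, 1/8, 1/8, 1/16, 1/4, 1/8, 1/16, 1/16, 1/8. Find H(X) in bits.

3 bits

Each probability is a power of 1/2, so log₂(1/p) is an integer.
H = Σ p·log₂(1/p) = 1/16·4 + 1/8·3 + 1/8·3 + 1/16·4 + 1/4·2 + 1/8·3 + 1/16·4 + 1/16·4 + 1/8·3 = 3 bits.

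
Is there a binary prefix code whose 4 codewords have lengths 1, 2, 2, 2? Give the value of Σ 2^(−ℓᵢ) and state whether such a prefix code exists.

1.25; no

With common denominator 2^2 = 4: Σ 2^(−ℓᵢ) = 2/4 + 1/4 + 1/4 + 1/4 = 5/4 = 1.25.
Kraft's inequality requires Σ ≤ 1; here Σ = 1.25 > 1, so no such prefix code exists.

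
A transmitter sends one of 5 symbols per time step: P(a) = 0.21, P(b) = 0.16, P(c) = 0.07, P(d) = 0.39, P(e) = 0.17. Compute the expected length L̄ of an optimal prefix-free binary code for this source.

Repeatedly combine the two least-probable nodes; the expected code length is the sum of the merged weights.
merge 7/100 + 4/25 → 23/100
merge 17/100 + 21/100 → 19/50
merge 23/100 + 19/50 → 61/100
merge 39/100 + 61/100 → 1
L = 23/100 + 19/50 + 61/100 + 1 = 111/50 = 2.22 bits/symbol.

2.22 bits/symbol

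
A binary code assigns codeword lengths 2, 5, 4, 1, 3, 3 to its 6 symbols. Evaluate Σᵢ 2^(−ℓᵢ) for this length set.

1.09375

With common denominator 2^5 = 32: Σ 2^(−ℓᵢ) = 8/32 + 1/32 + 2/32 + 16/32 + 4/32 + 4/32 = 35/32 = 1.09375.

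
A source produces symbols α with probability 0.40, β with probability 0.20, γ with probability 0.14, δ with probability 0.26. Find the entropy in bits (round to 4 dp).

H = −Σ pᵢ log₂ pᵢ.
−0.40·log₂(0.40) = 0.5288
−0.20·log₂(0.20) = 0.4644
−0.14·log₂(0.14) = 0.3971
−0.26·log₂(0.26) = 0.5053
Sum ≈ 1.8956 → 1.8956 bits.

1.8956 bits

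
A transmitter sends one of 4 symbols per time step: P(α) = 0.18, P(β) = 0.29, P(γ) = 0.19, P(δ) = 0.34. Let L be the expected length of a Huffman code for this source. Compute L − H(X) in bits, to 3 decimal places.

Entropy H = −Σ p log₂ p ≈ 1.9476 bits.
Huffman merges: 9/50+19/100→37/100; 29/100+17/50→63/100; 37/100+63/100→1. L = 2 ≈ 2.0000.
L − H = 2.0000 − 1.9476 = 0.052 bits.

0.052 bits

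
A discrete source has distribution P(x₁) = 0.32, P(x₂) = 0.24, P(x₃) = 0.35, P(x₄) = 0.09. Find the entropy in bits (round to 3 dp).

1.863 bits

H = −Σ pᵢ log₂ pᵢ.
−0.32·log₂(0.32) = 0.5260
−0.24·log₂(0.24) = 0.4941
−0.35·log₂(0.35) = 0.5301
−0.09·log₂(0.09) = 0.3127
Sum ≈ 1.8629 → 1.863 bits.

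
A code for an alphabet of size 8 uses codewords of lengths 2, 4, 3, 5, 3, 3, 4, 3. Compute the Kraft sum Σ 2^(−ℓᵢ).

0.90625

With common denominator 2^5 = 32: Σ 2^(−ℓᵢ) = 8/32 + 2/32 + 4/32 + 1/32 + 4/32 + 4/32 + 2/32 + 4/32 = 29/32 = 0.90625.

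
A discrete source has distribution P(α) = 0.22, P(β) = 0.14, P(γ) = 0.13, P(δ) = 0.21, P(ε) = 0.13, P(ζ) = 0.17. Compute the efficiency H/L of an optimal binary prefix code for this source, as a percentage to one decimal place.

Entropy H = −Σ p log₂ p ≈ 2.5504 bits.
Huffman merges: 13/100+13/100→13/50; 7/50+17/100→31/100; 21/100+11/50→43/100; 13/50+31/100→57/100; 43/100+57/100→1. L = 257/100 ≈ 2.5700.
Efficiency = H/L = 2.5504/2.5700 = 99.2%.

99.2%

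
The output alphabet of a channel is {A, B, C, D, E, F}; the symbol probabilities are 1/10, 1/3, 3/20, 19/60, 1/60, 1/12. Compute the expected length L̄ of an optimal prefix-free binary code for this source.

Repeatedly combine the two least-probable nodes; the expected code length is the sum of the merged weights.
merge 1/60 + 1/12 → 1/10
merge 1/10 + 1/10 → 1/5
merge 3/20 + 1/5 → 7/20
merge 19/60 + 1/3 → 13/20
merge 7/20 + 13/20 → 1
L = 1/10 + 1/5 + 7/20 + 13/20 + 1 = 23/10 = 2.3 bits/symbol.

2.3 bits/symbol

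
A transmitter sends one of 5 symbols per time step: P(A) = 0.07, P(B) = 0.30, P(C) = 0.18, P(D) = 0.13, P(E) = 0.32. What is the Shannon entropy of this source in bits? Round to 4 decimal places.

H = −Σ pᵢ log₂ pᵢ.
−0.07·log₂(0.07) = 0.2686
−0.30·log₂(0.30) = 0.5211
−0.18·log₂(0.18) = 0.4453
−0.13·log₂(0.13) = 0.3826
−0.32·log₂(0.32) = 0.5260
Sum ≈ 2.1436 → 2.1436 bits.

2.1436 bits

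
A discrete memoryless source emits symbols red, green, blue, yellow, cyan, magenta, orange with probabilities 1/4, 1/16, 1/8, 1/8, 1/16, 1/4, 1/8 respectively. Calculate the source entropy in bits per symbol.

Each probability is a power of 1/2, so log₂(1/p) is an integer.
H = Σ p·log₂(1/p) = 1/4·2 + 1/16·4 + 1/8·3 + 1/8·3 + 1/16·4 + 1/4·2 + 1/8·3 = 2.625 bits.

2.625 bits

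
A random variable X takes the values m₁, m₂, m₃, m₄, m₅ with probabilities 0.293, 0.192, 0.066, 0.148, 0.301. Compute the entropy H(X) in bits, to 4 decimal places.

H = −Σ pᵢ log₂ pᵢ.
−0.293·log₂(0.293) = 0.5189
−0.192·log₂(0.192) = 0.4571
−0.066·log₂(0.066) = 0.2588
−0.148·log₂(0.148) = 0.4079
−0.301·log₂(0.301) = 0.5214
Sum ≈ 2.1642 → 2.1642 bits.

2.1642 bits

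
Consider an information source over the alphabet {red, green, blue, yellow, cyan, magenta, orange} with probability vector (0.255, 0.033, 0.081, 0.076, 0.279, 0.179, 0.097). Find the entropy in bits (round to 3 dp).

H = −Σ pᵢ log₂ pᵢ.
−0.255·log₂(0.255) = 0.5027
−0.033·log₂(0.033) = 0.1624
−0.081·log₂(0.081) = 0.2937
−0.076·log₂(0.076) = 0.2826
−0.279·log₂(0.279) = 0.5138
−0.179·log₂(0.179) = 0.4443
−0.097·log₂(0.097) = 0.3265
Sum ≈ 2.5260 → 2.526 bits.

2.526 bits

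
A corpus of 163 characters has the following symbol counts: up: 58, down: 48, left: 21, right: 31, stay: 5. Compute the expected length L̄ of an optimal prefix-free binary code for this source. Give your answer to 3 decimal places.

2.153 bits/symbol

Probabilities are the counts divided by 163.
Repeatedly combine the two least-probable nodes; the expected code length is the sum of the merged weights.
merge 5/163 + 21/163 → 26/163
merge 26/163 + 31/163 → 57/163
merge 48/163 + 57/163 → 105/163
merge 58/163 + 105/163 → 1
L = 26/163 + 57/163 + 105/163 + 1 = 351/163 ≈ 2.153 bits/symbol.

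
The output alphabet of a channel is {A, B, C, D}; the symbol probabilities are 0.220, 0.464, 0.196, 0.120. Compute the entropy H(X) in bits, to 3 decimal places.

H = −Σ pᵢ log₂ pᵢ.
−0.220·log₂(0.220) = 0.4806
−0.464·log₂(0.464) = 0.5140
−0.196·log₂(0.196) = 0.4608
−0.120·log₂(0.120) = 0.3671
Sum ≈ 1.8225 → 1.822 bits.

1.822 bits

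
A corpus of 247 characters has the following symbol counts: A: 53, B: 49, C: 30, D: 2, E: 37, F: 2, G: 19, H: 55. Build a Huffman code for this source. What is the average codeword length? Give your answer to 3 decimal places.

Probabilities are the counts divided by 247.
Repeatedly combine the two least-probable nodes; the expected code length is the sum of the merged weights.
merge 2/247 + 2/247 → 4/247
merge 4/247 + 1/13 → 23/247
merge 23/247 + 30/247 → 53/247
merge 37/247 + 49/247 → 86/247
merge 53/247 + 53/247 → 106/247
merge 55/247 + 86/247 → 141/247
merge 106/247 + 141/247 → 1
L = 4/247 + 23/247 + 53/247 + 86/247 + 106/247 + 141/247 + 1 = 660/247 ≈ 2.672 bits/symbol.

2.672 bits/symbol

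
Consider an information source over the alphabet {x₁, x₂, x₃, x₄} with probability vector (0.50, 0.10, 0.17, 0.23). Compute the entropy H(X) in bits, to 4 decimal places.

1.7544 bits

H = −Σ pᵢ log₂ pᵢ.
−0.50·log₂(0.50) = 0.5000
−0.10·log₂(0.10) = 0.3322
−0.17·log₂(0.17) = 0.4346
−0.23·log₂(0.23) = 0.4877
Sum ≈ 1.7544 → 1.7544 bits.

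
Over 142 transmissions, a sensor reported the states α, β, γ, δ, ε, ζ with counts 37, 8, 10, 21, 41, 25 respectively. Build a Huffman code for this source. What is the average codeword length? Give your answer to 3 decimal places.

2.401 bits/symbol

Probabilities are the counts divided by 142.
Repeatedly combine the two least-probable nodes; the expected code length is the sum of the merged weights.
merge 4/71 + 5/71 → 9/71
merge 9/71 + 21/142 → 39/142
merge 25/142 + 37/142 → 31/71
merge 39/142 + 41/142 → 40/71
merge 31/71 + 40/71 → 1
L = 9/71 + 39/142 + 31/71 + 40/71 + 1 = 341/142 ≈ 2.401 bits/symbol.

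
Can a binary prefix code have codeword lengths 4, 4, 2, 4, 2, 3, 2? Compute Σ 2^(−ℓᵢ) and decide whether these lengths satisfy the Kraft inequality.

With common denominator 2^4 = 16: Σ 2^(−ℓᵢ) = 1/16 + 1/16 + 4/16 + 1/16 + 4/16 + 2/16 + 4/16 = 17/16 = 1.0625.
Kraft's inequality requires Σ ≤ 1; here Σ = 1.0625 > 1, so no such prefix code exists.

1.0625; no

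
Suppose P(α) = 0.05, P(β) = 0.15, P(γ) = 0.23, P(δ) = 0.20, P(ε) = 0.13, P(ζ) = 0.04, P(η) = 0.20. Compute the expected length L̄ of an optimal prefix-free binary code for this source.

2.66 bits/symbol

Repeatedly combine the two least-probable nodes; the expected code length is the sum of the merged weights.
merge 1/25 + 1/20 → 9/100
merge 9/100 + 13/100 → 11/50
merge 3/20 + 1/5 → 7/20
merge 1/5 + 11/50 → 21/50
merge 23/100 + 7/20 → 29/50
merge 21/50 + 29/50 → 1
L = 9/100 + 11/50 + 7/20 + 21/50 + 29/50 + 1 = 133/50 = 2.66 bits/symbol.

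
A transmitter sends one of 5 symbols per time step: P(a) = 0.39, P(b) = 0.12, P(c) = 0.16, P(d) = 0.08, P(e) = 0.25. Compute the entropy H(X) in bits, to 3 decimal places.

H = −Σ pᵢ log₂ pᵢ.
−0.39·log₂(0.39) = 0.5298
−0.12·log₂(0.12) = 0.3671
−0.16·log₂(0.16) = 0.4230
−0.08·log₂(0.08) = 0.2915
−0.25·log₂(0.25) = 0.5000
Sum ≈ 2.1114 → 2.111 bits.

2.111 bits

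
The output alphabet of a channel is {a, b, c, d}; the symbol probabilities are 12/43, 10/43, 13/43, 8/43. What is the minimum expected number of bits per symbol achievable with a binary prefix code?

Repeatedly combine the two least-probable nodes; the expected code length is the sum of the merged weights.
merge 8/43 + 10/43 → 18/43
merge 12/43 + 13/43 → 25/43
merge 18/43 + 25/43 → 1
L = 18/43 + 25/43 + 1 = 2 bits/symbol.

2 bits/symbol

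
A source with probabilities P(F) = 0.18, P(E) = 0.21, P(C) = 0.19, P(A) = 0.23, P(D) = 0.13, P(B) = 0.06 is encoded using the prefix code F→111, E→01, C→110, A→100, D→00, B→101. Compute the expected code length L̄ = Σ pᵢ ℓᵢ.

2.66 bits/symbol

L̄ = Σ pᵢ·ℓᵢ = 0.18·3 + 0.21·2 + 0.19·3 + 0.23·3 + 0.13·2 + 0.06·3 = 2.66 bits/symbol.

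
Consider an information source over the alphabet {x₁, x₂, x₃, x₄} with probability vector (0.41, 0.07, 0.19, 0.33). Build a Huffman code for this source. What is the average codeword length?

1.85 bits/symbol

Repeatedly combine the two least-probable nodes; the expected code length is the sum of the merged weights.
merge 7/100 + 19/100 → 13/50
merge 13/50 + 33/100 → 59/100
merge 41/100 + 59/100 → 1
L = 13/50 + 59/100 + 1 = 37/20 = 1.85 bits/symbol.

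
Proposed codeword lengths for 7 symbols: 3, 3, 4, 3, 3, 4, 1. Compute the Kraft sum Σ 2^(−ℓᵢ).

1.125

With common denominator 2^4 = 16: Σ 2^(−ℓᵢ) = 2/16 + 2/16 + 1/16 + 2/16 + 2/16 + 1/16 + 8/16 = 18/16 = 1.125.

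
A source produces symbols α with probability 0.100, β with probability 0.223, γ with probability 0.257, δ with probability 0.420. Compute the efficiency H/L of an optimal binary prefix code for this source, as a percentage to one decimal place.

Entropy H = −Σ p log₂ p ≈ 1.8444 bits.
Huffman merges: 1/10+223/1000→323/1000; 257/1000+323/1000→29/50; 21/50+29/50→1. L = 1903/1000 ≈ 1.9030.
Efficiency = H/L = 1.8444/1.9030 = 96.9%.

96.9%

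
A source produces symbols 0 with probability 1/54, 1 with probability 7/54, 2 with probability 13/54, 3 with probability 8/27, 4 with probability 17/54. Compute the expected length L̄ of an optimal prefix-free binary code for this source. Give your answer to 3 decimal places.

Repeatedly combine the two least-probable nodes; the expected code length is the sum of the merged weights.
merge 1/54 + 7/54 → 4/27
merge 4/27 + 13/54 → 7/18
merge 8/27 + 17/54 → 11/18
merge 7/18 + 11/18 → 1
L = 4/27 + 7/18 + 11/18 + 1 = 58/27 ≈ 2.148 bits/symbol.

2.148 bits/symbol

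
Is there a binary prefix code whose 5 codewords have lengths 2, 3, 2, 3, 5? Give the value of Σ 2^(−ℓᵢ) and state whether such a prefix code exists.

0.78125; yes

With common denominator 2^5 = 32: Σ 2^(−ℓᵢ) = 8/32 + 4/32 + 8/32 + 4/32 + 1/32 = 25/32 = 0.78125.
Kraft's inequality requires Σ ≤ 1; here Σ = 0.78125 ≤ 1, so such a prefix code exists.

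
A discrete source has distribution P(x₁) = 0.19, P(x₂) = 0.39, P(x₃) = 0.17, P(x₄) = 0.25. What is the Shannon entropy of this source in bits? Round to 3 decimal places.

H = −Σ pᵢ log₂ pᵢ.
−0.19·log₂(0.19) = 0.4552
−0.39·log₂(0.39) = 0.5298
−0.17·log₂(0.17) = 0.4346
−0.25·log₂(0.25) = 0.5000
Sum ≈ 1.9196 → 1.920 bits.

1.920 bits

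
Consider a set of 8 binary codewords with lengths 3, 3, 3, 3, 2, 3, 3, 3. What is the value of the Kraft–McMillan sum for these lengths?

With common denominator 2^3 = 8: Σ 2^(−ℓᵢ) = 1/8 + 1/8 + 1/8 + 1/8 + 2/8 + 1/8 + 1/8 + 1/8 = 9/8 = 1.125.

1.125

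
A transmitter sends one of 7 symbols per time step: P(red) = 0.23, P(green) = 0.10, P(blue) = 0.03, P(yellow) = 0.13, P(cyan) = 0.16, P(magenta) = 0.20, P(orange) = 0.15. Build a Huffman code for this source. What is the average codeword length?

Repeatedly combine the two least-probable nodes; the expected code length is the sum of the merged weights.
merge 3/100 + 1/10 → 13/100
merge 13/100 + 13/100 → 13/50
merge 3/20 + 4/25 → 31/100
merge 1/5 + 23/100 → 43/100
merge 13/50 + 31/100 → 57/100
merge 43/100 + 57/100 → 1
L = 13/100 + 13/50 + 31/100 + 43/100 + 57/100 + 1 = 27/10 = 2.7 bits/symbol.

2.7 bits/symbol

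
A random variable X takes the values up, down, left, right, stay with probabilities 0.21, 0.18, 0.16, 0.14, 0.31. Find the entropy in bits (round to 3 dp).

H = −Σ pᵢ log₂ pᵢ.
−0.21·log₂(0.21) = 0.4728
−0.18·log₂(0.18) = 0.4453
−0.16·log₂(0.16) = 0.4230
−0.14·log₂(0.14) = 0.3971
−0.31·log₂(0.31) = 0.5238
Sum ≈ 2.2621 → 2.262 bits.

2.262 bits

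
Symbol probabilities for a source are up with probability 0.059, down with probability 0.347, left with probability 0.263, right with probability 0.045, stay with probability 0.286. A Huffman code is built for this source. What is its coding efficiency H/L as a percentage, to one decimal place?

94.8%

Entropy H = −Σ p log₂ p ≈ 1.9954 bits.
Huffman merges: 9/200+59/1000→13/125; 13/125+263/1000→367/1000; 143/500+347/1000→633/1000; 367/1000+633/1000→1. L = 263/125 ≈ 2.1040.
Efficiency = H/L = 1.9954/2.1040 = 94.8%.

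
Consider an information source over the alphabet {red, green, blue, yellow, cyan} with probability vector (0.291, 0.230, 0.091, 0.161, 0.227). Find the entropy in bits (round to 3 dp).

H = −Σ pᵢ log₂ pᵢ.
−0.291·log₂(0.291) = 0.5182
−0.230·log₂(0.230) = 0.4877
−0.091·log₂(0.091) = 0.3147
−0.161·log₂(0.161) = 0.4242
−0.227·log₂(0.227) = 0.4856
Sum ≈ 2.2304 → 2.230 bits.

2.230 bits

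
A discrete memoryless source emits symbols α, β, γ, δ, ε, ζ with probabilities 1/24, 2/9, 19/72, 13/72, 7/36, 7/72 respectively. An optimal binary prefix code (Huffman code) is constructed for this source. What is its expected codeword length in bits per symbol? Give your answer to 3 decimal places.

2.458 bits/symbol

Repeatedly combine the two least-probable nodes; the expected code length is the sum of the merged weights.
merge 1/24 + 7/72 → 5/36
merge 5/36 + 13/72 → 23/72
merge 7/36 + 2/9 → 5/12
merge 19/72 + 23/72 → 7/12
merge 5/12 + 7/12 → 1
L = 5/36 + 23/72 + 5/12 + 7/12 + 1 = 59/24 ≈ 2.458 bits/symbol.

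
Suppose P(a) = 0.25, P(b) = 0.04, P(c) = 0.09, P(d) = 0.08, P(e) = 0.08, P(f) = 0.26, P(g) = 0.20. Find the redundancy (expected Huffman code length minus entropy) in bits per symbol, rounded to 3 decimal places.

0.029 bits

Entropy H = −Σ p log₂ p ≈ 2.5511 bits.
Huffman merges: 1/25+2/25→3/25; 2/25+9/100→17/100; 3/25+17/100→29/100; 1/5+1/4→9/20; 13/50+29/100→11/20; 9/20+11/20→1. L = 129/50 ≈ 2.5800.
L − H = 2.5800 − 2.5511 = 0.029 bits.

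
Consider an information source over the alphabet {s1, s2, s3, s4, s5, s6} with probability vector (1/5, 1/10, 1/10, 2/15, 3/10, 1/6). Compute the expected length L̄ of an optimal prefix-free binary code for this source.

Repeatedly combine the two least-probable nodes; the expected code length is the sum of the merged weights.
merge 1/10 + 1/10 → 1/5
merge 2/15 + 1/6 → 3/10
merge 1/5 + 1/5 → 2/5
merge 3/10 + 3/10 → 3/5
merge 2/5 + 3/5 → 1
L = 1/5 + 3/10 + 2/5 + 3/5 + 1 = 5/2 = 2.5 bits/symbol.

2.5 bits/symbol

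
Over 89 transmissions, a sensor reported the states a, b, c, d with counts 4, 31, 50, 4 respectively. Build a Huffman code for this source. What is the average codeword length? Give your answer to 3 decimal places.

1.528 bits/symbol

Probabilities are the counts divided by 89.
Repeatedly combine the two least-probable nodes; the expected code length is the sum of the merged weights.
merge 4/89 + 4/89 → 8/89
merge 8/89 + 31/89 → 39/89
merge 39/89 + 50/89 → 1
L = 8/89 + 39/89 + 1 = 136/89 ≈ 1.528 bits/symbol.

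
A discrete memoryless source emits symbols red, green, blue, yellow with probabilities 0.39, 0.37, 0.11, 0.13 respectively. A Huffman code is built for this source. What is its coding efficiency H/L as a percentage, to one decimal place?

Entropy H = −Σ p log₂ p ≈ 1.7935 bits.
Huffman merges: 11/100+13/100→6/25; 6/25+37/100→61/100; 39/100+61/100→1. L = 37/20 ≈ 1.8500.
Efficiency = H/L = 1.7935/1.8500 = 96.9%.

96.9%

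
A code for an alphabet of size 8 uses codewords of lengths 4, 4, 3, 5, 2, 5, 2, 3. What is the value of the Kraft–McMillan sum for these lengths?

With common denominator 2^5 = 32: Σ 2^(−ℓᵢ) = 2/32 + 2/32 + 4/32 + 1/32 + 8/32 + 1/32 + 8/32 + 4/32 = 30/32 = 0.9375.

0.9375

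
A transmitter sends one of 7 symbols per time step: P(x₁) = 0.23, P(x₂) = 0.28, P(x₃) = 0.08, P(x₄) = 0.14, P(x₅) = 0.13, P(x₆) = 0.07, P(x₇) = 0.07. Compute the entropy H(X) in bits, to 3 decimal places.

H = −Σ pᵢ log₂ pᵢ.
−0.23·log₂(0.23) = 0.4877
−0.28·log₂(0.28) = 0.5142
−0.08·log₂(0.08) = 0.2915
−0.14·log₂(0.14) = 0.3971
−0.13·log₂(0.13) = 0.3826
−0.07·log₂(0.07) = 0.2686
−0.07·log₂(0.07) = 0.2686
Sum ≈ 2.6103 → 2.610 bits.

2.610 bits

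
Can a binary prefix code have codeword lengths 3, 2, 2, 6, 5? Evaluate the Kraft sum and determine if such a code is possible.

0.671875; yes

With common denominator 2^6 = 64: Σ 2^(−ℓᵢ) = 8/64 + 16/64 + 16/64 + 1/64 + 2/64 = 43/64 = 0.671875.
Kraft's inequality requires Σ ≤ 1; here Σ = 0.671875 ≤ 1, so such a prefix code exists.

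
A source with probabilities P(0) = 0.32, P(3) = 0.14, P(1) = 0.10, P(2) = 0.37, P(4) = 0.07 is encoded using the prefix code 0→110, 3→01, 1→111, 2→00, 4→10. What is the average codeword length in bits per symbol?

2.42 bits/symbol

L̄ = Σ pᵢ·ℓᵢ = 0.32·3 + 0.14·2 + 0.10·3 + 0.37·2 + 0.07·2 = 2.42 bits/symbol.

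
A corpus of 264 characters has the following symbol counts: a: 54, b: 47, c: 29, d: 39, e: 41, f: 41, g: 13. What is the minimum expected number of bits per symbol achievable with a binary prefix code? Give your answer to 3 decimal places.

Probabilities are the counts divided by 264.
Repeatedly combine the two least-probable nodes; the expected code length is the sum of the merged weights.
merge 13/264 + 29/264 → 7/44
merge 13/88 + 41/264 → 10/33
merge 41/264 + 7/44 → 83/264
merge 47/264 + 9/44 → 101/264
merge 10/33 + 83/264 → 163/264
merge 101/264 + 163/264 → 1
L = 7/44 + 10/33 + 83/264 + 101/264 + 163/264 + 1 = 733/264 ≈ 2.777 bits/symbol.

2.777 bits/symbol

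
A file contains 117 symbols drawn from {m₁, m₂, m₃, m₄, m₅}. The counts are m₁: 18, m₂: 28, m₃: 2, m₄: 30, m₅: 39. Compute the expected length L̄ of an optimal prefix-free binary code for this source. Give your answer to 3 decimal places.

2.171 bits/symbol

Probabilities are the counts divided by 117.
Repeatedly combine the two least-probable nodes; the expected code length is the sum of the merged weights.
merge 2/117 + 2/13 → 20/117
merge 20/117 + 28/117 → 16/39
merge 10/39 + 1/3 → 23/39
merge 16/39 + 23/39 → 1
L = 20/117 + 16/39 + 23/39 + 1 = 254/117 ≈ 2.171 bits/symbol.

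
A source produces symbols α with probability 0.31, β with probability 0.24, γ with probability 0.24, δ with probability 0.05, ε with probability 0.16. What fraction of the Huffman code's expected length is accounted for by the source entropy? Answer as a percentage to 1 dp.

97.3%

Entropy H = −Σ p log₂ p ≈ 2.1512 bits.
Huffman merges: 1/20+4/25→21/100; 21/100+6/25→9/20; 6/25+31/100→11/20; 9/20+11/20→1. L = 221/100 ≈ 2.2100.
Efficiency = H/L = 2.1512/2.2100 = 97.3%.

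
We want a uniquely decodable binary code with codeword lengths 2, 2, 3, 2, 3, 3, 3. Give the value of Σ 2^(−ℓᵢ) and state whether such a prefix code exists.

With common denominator 2^3 = 8: Σ 2^(−ℓᵢ) = 2/8 + 2/8 + 1/8 + 2/8 + 1/8 + 1/8 + 1/8 = 10/8 = 1.25.
Kraft's inequality requires Σ ≤ 1; here Σ = 1.25 > 1, so no such prefix code exists.

1.25; no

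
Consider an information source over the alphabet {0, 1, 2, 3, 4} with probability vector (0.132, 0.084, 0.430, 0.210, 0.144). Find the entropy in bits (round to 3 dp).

H = −Σ pᵢ log₂ pᵢ.
−0.132·log₂(0.132) = 0.3856
−0.084·log₂(0.084) = 0.3002
−0.430·log₂(0.430) = 0.5236
−0.210·log₂(0.210) = 0.4728
−0.144·log₂(0.144) = 0.4026
Sum ≈ 2.0848 → 2.085 bits.

2.085 bits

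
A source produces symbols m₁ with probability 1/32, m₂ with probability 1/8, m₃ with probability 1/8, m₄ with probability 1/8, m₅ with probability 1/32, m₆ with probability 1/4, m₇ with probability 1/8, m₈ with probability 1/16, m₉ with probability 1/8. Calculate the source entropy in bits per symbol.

Each probability is a power of 1/2, so log₂(1/p) is an integer.
H = Σ p·log₂(1/p) = 1/32·5 + 1/8·3 + 1/8·3 + 1/8·3 + 1/32·5 + 1/4·2 + 1/8·3 + 1/16·4 + 1/8·3 = 2.9375 bits.

2.9375 bits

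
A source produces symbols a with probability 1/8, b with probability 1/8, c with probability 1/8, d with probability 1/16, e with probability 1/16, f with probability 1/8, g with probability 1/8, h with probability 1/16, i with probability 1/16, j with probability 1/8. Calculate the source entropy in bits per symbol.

3.25 bits

Each probability is a power of 1/2, so log₂(1/p) is an integer.
H = Σ p·log₂(1/p) = 1/8·3 + 1/8·3 + 1/8·3 + 1/16·4 + 1/16·4 + 1/8·3 + 1/8·3 + 1/16·4 + 1/16·4 + 1/8·3 = 3.25 bits.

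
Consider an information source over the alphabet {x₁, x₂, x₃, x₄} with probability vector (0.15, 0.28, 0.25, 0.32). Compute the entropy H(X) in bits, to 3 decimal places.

1.951 bits

H = −Σ pᵢ log₂ pᵢ.
−0.15·log₂(0.15) = 0.4105
−0.28·log₂(0.28) = 0.5142
−0.25·log₂(0.25) = 0.5000
−0.32·log₂(0.32) = 0.5260
Sum ≈ 1.9508 → 1.951 bits.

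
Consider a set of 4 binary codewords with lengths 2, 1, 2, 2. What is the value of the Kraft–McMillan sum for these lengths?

1.25

With common denominator 2^2 = 4: Σ 2^(−ℓᵢ) = 1/4 + 2/4 + 1/4 + 1/4 = 5/4 = 1.25.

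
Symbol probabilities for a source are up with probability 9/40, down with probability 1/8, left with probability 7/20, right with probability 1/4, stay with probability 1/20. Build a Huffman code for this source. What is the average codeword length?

Repeatedly combine the two least-probable nodes; the expected code length is the sum of the merged weights.
merge 1/20 + 1/8 → 7/40
merge 7/40 + 9/40 → 2/5
merge 1/4 + 7/20 → 3/5
merge 2/5 + 3/5 → 1
L = 7/40 + 2/5 + 3/5 + 1 = 87/40 = 2.175 bits/symbol.

2.175 bits/symbol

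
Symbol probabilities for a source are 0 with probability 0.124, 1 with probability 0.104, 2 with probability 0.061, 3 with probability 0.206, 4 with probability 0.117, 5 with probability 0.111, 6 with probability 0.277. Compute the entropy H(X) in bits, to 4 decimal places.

H = −Σ pᵢ log₂ pᵢ.
−0.124·log₂(0.124) = 0.3734
−0.104·log₂(0.104) = 0.3396
−0.061·log₂(0.061) = 0.2461
−0.206·log₂(0.206) = 0.4695
−0.117·log₂(0.117) = 0.3622
−0.111·log₂(0.111) = 0.3520
−0.277·log₂(0.277) = 0.5130
Sum ≈ 2.6559 → 2.6559 bits.

2.6559 bits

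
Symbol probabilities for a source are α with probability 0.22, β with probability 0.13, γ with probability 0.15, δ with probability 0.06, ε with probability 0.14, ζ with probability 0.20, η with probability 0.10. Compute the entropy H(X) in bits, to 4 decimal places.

2.7110 bits

H = −Σ pᵢ log₂ pᵢ.
−0.22·log₂(0.22) = 0.4806
−0.13·log₂(0.13) = 0.3826
−0.15·log₂(0.15) = 0.4105
−0.06·log₂(0.06) = 0.2435
−0.14·log₂(0.14) = 0.3971
−0.20·log₂(0.20) = 0.4644
−0.10·log₂(0.10) = 0.3322
Sum ≈ 2.7110 → 2.7110 bits.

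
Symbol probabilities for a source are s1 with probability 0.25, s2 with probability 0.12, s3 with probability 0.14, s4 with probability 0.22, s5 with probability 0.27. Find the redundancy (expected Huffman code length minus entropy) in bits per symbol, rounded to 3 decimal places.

0.005 bits

Entropy H = −Σ p log₂ p ≈ 2.2548 bits.
Huffman merges: 3/25+7/50→13/50; 11/50+1/4→47/100; 13/50+27/100→53/100; 47/100+53/100→1. L = 113/50 ≈ 2.2600.
L − H = 2.2600 − 2.2548 = 0.005 bits.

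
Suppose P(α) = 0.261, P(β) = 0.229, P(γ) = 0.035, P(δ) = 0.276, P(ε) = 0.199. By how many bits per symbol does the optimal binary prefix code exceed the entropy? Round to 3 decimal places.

0.096 bits

Entropy H = −Σ p log₂ p ≈ 2.1382 bits.
Huffman merges: 7/200+199/1000→117/500; 229/1000+117/500→463/1000; 261/1000+69/250→537/1000; 463/1000+537/1000→1. L = 1117/500 ≈ 2.2340.
L − H = 2.2340 − 2.1382 = 0.096 bits.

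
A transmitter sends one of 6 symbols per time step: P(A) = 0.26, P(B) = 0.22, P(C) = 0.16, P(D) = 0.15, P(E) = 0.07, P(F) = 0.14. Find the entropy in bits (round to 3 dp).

2.485 bits

H = −Σ pᵢ log₂ pᵢ.
−0.26·log₂(0.26) = 0.5053
−0.22·log₂(0.22) = 0.4806
−0.16·log₂(0.16) = 0.4230
−0.15·log₂(0.15) = 0.4105
−0.07·log₂(0.07) = 0.2686
−0.14·log₂(0.14) = 0.3971
Sum ≈ 2.4851 → 2.485 bits.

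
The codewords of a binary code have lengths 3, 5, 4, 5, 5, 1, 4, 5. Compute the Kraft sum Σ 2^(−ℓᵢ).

0.875

With common denominator 2^5 = 32: Σ 2^(−ℓᵢ) = 4/32 + 1/32 + 2/32 + 1/32 + 1/32 + 16/32 + 2/32 + 1/32 = 28/32 = 0.875.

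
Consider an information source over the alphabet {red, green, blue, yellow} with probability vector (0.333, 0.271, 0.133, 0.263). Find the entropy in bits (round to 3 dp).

H = −Σ pᵢ log₂ pᵢ.
−0.333·log₂(0.333) = 0.5283
−0.271·log₂(0.271) = 0.5105
−0.133·log₂(0.133) = 0.3871
−0.263·log₂(0.263) = 0.5068
Sum ≈ 1.9326 → 1.933 bits.

1.933 bits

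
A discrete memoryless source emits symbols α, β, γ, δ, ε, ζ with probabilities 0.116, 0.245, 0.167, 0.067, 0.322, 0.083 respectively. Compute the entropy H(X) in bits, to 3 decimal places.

2.375 bits

H = −Σ pᵢ log₂ pᵢ.
−0.116·log₂(0.116) = 0.3605
−0.245·log₂(0.245) = 0.4971
−0.167·log₂(0.167) = 0.4312
−0.067·log₂(0.067) = 0.2613
−0.322·log₂(0.322) = 0.5264
−0.083·log₂(0.083) = 0.2980
Sum ≈ 2.3746 → 2.375 bits.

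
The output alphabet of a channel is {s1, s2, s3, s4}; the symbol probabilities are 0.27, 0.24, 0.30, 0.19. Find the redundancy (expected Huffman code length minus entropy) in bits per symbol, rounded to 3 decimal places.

0.020 bits

Entropy H = −Σ p log₂ p ≈ 1.9805 bits.
Huffman merges: 19/100+6/25→43/100; 27/100+3/10→57/100; 43/100+57/100→1. L = 2 ≈ 2.0000.
L − H = 2.0000 − 1.9805 = 0.020 bits.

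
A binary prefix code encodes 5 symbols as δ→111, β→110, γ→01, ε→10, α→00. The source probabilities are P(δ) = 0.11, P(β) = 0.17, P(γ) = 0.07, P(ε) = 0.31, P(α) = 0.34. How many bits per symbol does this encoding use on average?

L̄ = Σ pᵢ·ℓᵢ = 0.11·3 + 0.17·3 + 0.07·2 + 0.31·2 + 0.34·2 = 2.28 bits/symbol.

2.28 bits/symbol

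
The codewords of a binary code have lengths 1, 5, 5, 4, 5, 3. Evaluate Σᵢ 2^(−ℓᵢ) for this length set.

0.78125

With common denominator 2^5 = 32: Σ 2^(−ℓᵢ) = 16/32 + 1/32 + 1/32 + 2/32 + 1/32 + 4/32 = 25/32 = 0.78125.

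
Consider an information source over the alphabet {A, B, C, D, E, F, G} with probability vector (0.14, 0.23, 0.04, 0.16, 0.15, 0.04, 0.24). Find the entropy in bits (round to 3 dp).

2.584 bits

H = −Σ pᵢ log₂ pᵢ.
−0.14·log₂(0.14) = 0.3971
−0.23·log₂(0.23) = 0.4877
−0.04·log₂(0.04) = 0.1858
−0.16·log₂(0.16) = 0.4230
−0.15·log₂(0.15) = 0.4105
−0.04·log₂(0.04) = 0.1858
−0.24·log₂(0.24) = 0.4941
Sum ≈ 2.5840 → 2.584 bits.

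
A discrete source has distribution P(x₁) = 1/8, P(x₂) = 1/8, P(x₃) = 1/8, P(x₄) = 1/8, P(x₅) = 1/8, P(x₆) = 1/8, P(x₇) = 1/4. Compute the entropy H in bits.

2.75 bits

Each probability is a power of 1/2, so log₂(1/p) is an integer.
H = Σ p·log₂(1/p) = 1/8·3 + 1/8·3 + 1/8·3 + 1/8·3 + 1/8·3 + 1/8·3 + 1/4·2 = 2.75 bits.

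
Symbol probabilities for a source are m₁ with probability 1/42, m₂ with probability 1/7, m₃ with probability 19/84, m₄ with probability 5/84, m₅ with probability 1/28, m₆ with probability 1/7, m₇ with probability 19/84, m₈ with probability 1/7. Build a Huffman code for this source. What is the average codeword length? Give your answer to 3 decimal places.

2.726 bits/symbol

Repeatedly combine the two least-probable nodes; the expected code length is the sum of the merged weights.
merge 1/42 + 1/28 → 5/84
merge 5/84 + 5/84 → 5/42
merge 5/42 + 1/7 → 11/42
merge 1/7 + 1/7 → 2/7
merge 19/84 + 19/84 → 19/42
merge 11/42 + 2/7 → 23/42
merge 19/42 + 23/42 → 1
L = 5/84 + 5/42 + 11/42 + 2/7 + 19/42 + 23/42 + 1 = 229/84 ≈ 2.726 bits/symbol.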